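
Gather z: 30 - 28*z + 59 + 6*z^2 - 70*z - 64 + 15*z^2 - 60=21*z^2 - 98*z - 35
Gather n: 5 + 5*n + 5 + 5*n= 10*n + 10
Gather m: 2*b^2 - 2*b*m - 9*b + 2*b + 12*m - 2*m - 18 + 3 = 2*b^2 - 7*b + m*(10 - 2*b) - 15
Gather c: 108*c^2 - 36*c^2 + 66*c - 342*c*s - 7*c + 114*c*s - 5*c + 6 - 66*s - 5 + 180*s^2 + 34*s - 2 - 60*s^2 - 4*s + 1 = 72*c^2 + c*(54 - 228*s) + 120*s^2 - 36*s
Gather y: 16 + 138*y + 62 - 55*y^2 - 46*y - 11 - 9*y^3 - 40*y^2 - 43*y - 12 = -9*y^3 - 95*y^2 + 49*y + 55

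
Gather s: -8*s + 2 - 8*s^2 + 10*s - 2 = -8*s^2 + 2*s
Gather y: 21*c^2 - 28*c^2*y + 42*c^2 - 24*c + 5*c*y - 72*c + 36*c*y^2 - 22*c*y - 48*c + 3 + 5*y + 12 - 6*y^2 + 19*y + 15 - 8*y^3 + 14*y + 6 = 63*c^2 - 144*c - 8*y^3 + y^2*(36*c - 6) + y*(-28*c^2 - 17*c + 38) + 36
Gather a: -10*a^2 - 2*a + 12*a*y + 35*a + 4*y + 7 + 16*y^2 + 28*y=-10*a^2 + a*(12*y + 33) + 16*y^2 + 32*y + 7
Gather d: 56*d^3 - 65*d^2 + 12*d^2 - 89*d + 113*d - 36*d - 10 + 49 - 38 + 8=56*d^3 - 53*d^2 - 12*d + 9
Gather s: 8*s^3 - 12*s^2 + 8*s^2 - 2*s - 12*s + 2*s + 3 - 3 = 8*s^3 - 4*s^2 - 12*s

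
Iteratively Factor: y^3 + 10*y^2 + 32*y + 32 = (y + 4)*(y^2 + 6*y + 8) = (y + 4)^2*(y + 2)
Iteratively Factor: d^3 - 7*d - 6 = (d + 2)*(d^2 - 2*d - 3) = (d + 1)*(d + 2)*(d - 3)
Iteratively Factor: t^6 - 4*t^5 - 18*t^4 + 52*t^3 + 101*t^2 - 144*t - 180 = (t + 2)*(t^5 - 6*t^4 - 6*t^3 + 64*t^2 - 27*t - 90) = (t + 2)*(t + 3)*(t^4 - 9*t^3 + 21*t^2 + t - 30) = (t - 3)*(t + 2)*(t + 3)*(t^3 - 6*t^2 + 3*t + 10) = (t - 3)*(t + 1)*(t + 2)*(t + 3)*(t^2 - 7*t + 10) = (t - 3)*(t - 2)*(t + 1)*(t + 2)*(t + 3)*(t - 5)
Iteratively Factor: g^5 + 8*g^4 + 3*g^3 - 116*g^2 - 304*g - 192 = (g + 3)*(g^4 + 5*g^3 - 12*g^2 - 80*g - 64) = (g + 3)*(g + 4)*(g^3 + g^2 - 16*g - 16) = (g + 1)*(g + 3)*(g + 4)*(g^2 - 16) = (g - 4)*(g + 1)*(g + 3)*(g + 4)*(g + 4)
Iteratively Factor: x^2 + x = (x)*(x + 1)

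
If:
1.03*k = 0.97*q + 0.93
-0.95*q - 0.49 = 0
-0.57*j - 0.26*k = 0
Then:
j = -0.19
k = 0.42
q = -0.52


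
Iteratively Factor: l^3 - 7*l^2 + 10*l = (l - 5)*(l^2 - 2*l) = (l - 5)*(l - 2)*(l)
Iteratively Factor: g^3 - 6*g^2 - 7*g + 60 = (g + 3)*(g^2 - 9*g + 20) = (g - 5)*(g + 3)*(g - 4)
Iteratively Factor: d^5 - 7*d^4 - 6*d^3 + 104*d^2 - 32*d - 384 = (d - 4)*(d^4 - 3*d^3 - 18*d^2 + 32*d + 96) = (d - 4)*(d + 2)*(d^3 - 5*d^2 - 8*d + 48) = (d - 4)^2*(d + 2)*(d^2 - d - 12) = (d - 4)^2*(d + 2)*(d + 3)*(d - 4)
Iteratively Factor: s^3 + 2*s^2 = (s + 2)*(s^2) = s*(s + 2)*(s)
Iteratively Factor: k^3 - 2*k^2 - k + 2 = (k + 1)*(k^2 - 3*k + 2) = (k - 2)*(k + 1)*(k - 1)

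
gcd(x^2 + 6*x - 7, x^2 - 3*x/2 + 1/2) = x - 1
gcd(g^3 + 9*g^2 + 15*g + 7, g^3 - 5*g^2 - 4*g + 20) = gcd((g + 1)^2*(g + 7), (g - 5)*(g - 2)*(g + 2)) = 1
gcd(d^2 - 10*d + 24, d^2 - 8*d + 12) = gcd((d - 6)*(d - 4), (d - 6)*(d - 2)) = d - 6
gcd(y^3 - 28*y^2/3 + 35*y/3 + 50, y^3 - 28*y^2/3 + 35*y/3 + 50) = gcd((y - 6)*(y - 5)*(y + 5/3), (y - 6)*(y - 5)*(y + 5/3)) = y^3 - 28*y^2/3 + 35*y/3 + 50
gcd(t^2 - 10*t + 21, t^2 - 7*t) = t - 7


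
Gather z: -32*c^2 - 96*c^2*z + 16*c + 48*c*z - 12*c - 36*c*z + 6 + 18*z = -32*c^2 + 4*c + z*(-96*c^2 + 12*c + 18) + 6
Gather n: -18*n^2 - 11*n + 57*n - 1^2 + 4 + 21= -18*n^2 + 46*n + 24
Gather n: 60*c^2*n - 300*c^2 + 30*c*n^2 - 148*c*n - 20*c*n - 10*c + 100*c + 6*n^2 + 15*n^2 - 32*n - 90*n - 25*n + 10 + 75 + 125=-300*c^2 + 90*c + n^2*(30*c + 21) + n*(60*c^2 - 168*c - 147) + 210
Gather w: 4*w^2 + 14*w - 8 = 4*w^2 + 14*w - 8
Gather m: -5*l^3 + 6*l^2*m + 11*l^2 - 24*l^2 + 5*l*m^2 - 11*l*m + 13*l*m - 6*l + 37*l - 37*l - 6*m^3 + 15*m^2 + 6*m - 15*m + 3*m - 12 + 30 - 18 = -5*l^3 - 13*l^2 - 6*l - 6*m^3 + m^2*(5*l + 15) + m*(6*l^2 + 2*l - 6)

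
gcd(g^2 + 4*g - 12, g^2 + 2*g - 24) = g + 6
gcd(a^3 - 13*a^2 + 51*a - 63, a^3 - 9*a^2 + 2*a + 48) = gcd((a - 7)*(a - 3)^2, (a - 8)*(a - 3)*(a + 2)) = a - 3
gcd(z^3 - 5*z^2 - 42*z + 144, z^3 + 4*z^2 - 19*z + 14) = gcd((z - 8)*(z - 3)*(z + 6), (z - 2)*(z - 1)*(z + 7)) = 1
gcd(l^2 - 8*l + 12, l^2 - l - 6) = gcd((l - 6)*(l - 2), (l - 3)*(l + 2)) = 1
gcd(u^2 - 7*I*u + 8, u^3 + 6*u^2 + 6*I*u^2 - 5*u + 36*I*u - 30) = u + I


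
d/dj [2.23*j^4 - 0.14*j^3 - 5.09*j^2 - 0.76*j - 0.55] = 8.92*j^3 - 0.42*j^2 - 10.18*j - 0.76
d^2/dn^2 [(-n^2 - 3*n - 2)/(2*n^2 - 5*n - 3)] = 4*(-11*n^3 - 21*n^2 + 3*n - 13)/(8*n^6 - 60*n^5 + 114*n^4 + 55*n^3 - 171*n^2 - 135*n - 27)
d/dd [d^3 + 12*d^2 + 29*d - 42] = 3*d^2 + 24*d + 29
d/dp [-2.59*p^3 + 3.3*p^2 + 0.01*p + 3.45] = -7.77*p^2 + 6.6*p + 0.01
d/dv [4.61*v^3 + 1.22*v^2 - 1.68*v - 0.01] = 13.83*v^2 + 2.44*v - 1.68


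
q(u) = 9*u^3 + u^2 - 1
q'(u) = 27*u^2 + 2*u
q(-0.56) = -2.27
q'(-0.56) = 7.35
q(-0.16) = -1.01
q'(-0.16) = 0.37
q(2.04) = 79.57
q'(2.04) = 116.44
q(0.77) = 3.70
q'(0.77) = 17.55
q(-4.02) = -569.52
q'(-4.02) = 428.29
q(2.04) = 79.57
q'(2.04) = 116.44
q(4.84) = 1042.84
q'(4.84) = 642.17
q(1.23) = 17.26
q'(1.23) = 43.31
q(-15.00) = -30151.00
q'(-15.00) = 6045.00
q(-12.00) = -15409.00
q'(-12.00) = 3864.00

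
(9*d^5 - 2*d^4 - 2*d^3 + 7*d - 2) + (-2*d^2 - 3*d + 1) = 9*d^5 - 2*d^4 - 2*d^3 - 2*d^2 + 4*d - 1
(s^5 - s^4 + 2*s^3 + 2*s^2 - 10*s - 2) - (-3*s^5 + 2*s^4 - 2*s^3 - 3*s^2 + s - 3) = 4*s^5 - 3*s^4 + 4*s^3 + 5*s^2 - 11*s + 1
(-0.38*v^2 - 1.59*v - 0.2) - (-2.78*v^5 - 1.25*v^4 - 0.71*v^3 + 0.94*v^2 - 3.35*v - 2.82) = 2.78*v^5 + 1.25*v^4 + 0.71*v^3 - 1.32*v^2 + 1.76*v + 2.62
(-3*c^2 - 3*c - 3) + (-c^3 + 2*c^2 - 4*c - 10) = -c^3 - c^2 - 7*c - 13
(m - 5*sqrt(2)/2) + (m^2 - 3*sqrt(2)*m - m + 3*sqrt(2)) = m^2 - 3*sqrt(2)*m + sqrt(2)/2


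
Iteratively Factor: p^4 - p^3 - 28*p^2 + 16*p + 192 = (p - 4)*(p^3 + 3*p^2 - 16*p - 48) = (p - 4)^2*(p^2 + 7*p + 12) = (p - 4)^2*(p + 3)*(p + 4)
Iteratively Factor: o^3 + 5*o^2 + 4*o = (o + 4)*(o^2 + o) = (o + 1)*(o + 4)*(o)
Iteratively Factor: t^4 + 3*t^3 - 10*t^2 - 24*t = (t + 4)*(t^3 - t^2 - 6*t) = (t - 3)*(t + 4)*(t^2 + 2*t) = (t - 3)*(t + 2)*(t + 4)*(t)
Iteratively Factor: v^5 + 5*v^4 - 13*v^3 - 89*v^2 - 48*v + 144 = (v + 3)*(v^4 + 2*v^3 - 19*v^2 - 32*v + 48) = (v - 4)*(v + 3)*(v^3 + 6*v^2 + 5*v - 12) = (v - 4)*(v + 3)*(v + 4)*(v^2 + 2*v - 3) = (v - 4)*(v + 3)^2*(v + 4)*(v - 1)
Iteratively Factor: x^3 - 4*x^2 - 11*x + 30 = (x - 5)*(x^2 + x - 6) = (x - 5)*(x + 3)*(x - 2)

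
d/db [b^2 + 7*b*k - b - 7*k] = 2*b + 7*k - 1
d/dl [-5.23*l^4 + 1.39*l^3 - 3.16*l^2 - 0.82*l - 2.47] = -20.92*l^3 + 4.17*l^2 - 6.32*l - 0.82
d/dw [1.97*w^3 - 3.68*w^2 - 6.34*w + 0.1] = 5.91*w^2 - 7.36*w - 6.34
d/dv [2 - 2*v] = -2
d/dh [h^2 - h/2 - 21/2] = 2*h - 1/2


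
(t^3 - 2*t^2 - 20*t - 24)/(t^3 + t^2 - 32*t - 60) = (t + 2)/(t + 5)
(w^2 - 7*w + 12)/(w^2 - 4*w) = (w - 3)/w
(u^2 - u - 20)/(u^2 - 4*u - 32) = (u - 5)/(u - 8)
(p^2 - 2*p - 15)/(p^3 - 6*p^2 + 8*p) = (p^2 - 2*p - 15)/(p*(p^2 - 6*p + 8))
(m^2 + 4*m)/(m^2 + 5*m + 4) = m/(m + 1)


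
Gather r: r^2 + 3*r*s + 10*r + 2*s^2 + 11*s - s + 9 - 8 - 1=r^2 + r*(3*s + 10) + 2*s^2 + 10*s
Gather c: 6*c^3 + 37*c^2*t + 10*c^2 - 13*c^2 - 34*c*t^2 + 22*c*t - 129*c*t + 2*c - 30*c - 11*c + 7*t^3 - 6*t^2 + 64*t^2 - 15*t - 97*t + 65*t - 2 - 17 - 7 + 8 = 6*c^3 + c^2*(37*t - 3) + c*(-34*t^2 - 107*t - 39) + 7*t^3 + 58*t^2 - 47*t - 18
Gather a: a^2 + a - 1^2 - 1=a^2 + a - 2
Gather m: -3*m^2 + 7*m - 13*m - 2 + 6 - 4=-3*m^2 - 6*m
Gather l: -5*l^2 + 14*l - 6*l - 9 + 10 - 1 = -5*l^2 + 8*l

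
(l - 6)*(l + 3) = l^2 - 3*l - 18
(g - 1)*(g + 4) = g^2 + 3*g - 4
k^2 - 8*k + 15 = (k - 5)*(k - 3)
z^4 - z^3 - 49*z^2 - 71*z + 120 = (z - 8)*(z - 1)*(z + 3)*(z + 5)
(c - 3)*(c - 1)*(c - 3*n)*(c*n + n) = c^4*n - 3*c^3*n^2 - 3*c^3*n + 9*c^2*n^2 - c^2*n + 3*c*n^2 + 3*c*n - 9*n^2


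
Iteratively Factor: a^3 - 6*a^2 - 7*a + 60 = (a - 4)*(a^2 - 2*a - 15) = (a - 5)*(a - 4)*(a + 3)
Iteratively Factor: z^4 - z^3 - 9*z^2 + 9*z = (z - 3)*(z^3 + 2*z^2 - 3*z) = z*(z - 3)*(z^2 + 2*z - 3) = z*(z - 3)*(z - 1)*(z + 3)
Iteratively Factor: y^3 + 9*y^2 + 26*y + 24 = (y + 2)*(y^2 + 7*y + 12) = (y + 2)*(y + 3)*(y + 4)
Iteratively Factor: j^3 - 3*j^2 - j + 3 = (j - 1)*(j^2 - 2*j - 3) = (j - 1)*(j + 1)*(j - 3)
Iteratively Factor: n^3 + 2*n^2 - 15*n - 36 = (n - 4)*(n^2 + 6*n + 9) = (n - 4)*(n + 3)*(n + 3)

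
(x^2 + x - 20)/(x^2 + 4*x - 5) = (x - 4)/(x - 1)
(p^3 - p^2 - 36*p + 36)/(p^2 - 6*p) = p + 5 - 6/p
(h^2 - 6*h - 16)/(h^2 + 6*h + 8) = (h - 8)/(h + 4)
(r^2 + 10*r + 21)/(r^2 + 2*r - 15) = (r^2 + 10*r + 21)/(r^2 + 2*r - 15)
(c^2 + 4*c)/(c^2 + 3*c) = (c + 4)/(c + 3)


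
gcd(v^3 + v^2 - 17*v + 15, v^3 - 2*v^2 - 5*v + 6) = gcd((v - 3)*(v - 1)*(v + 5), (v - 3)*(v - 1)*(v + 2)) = v^2 - 4*v + 3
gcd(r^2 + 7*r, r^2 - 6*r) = r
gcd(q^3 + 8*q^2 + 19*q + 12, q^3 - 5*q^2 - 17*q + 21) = q + 3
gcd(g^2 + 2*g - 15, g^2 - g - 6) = g - 3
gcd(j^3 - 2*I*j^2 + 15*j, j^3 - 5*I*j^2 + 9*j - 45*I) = j^2 - 2*I*j + 15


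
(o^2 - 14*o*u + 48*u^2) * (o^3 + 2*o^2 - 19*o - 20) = o^5 - 14*o^4*u + 2*o^4 + 48*o^3*u^2 - 28*o^3*u - 19*o^3 + 96*o^2*u^2 + 266*o^2*u - 20*o^2 - 912*o*u^2 + 280*o*u - 960*u^2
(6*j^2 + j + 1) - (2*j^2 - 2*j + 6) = 4*j^2 + 3*j - 5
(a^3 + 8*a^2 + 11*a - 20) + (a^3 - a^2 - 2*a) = 2*a^3 + 7*a^2 + 9*a - 20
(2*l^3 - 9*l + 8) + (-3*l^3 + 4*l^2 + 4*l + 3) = -l^3 + 4*l^2 - 5*l + 11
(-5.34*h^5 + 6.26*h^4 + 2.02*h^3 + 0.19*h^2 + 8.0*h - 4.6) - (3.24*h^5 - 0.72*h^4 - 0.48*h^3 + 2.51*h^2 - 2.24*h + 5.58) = -8.58*h^5 + 6.98*h^4 + 2.5*h^3 - 2.32*h^2 + 10.24*h - 10.18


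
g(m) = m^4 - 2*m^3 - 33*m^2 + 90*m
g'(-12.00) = -6894.00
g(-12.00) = 18360.00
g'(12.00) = 5346.00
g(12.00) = 13608.00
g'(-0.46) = 118.70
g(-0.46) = -48.14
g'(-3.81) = 33.14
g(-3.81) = -500.60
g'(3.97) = -16.30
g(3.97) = -39.55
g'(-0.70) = 131.89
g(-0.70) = -78.24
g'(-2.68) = 146.79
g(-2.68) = -388.13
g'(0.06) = 86.02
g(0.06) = 5.28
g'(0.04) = 87.35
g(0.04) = 3.55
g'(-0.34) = 111.59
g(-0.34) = -34.32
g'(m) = 4*m^3 - 6*m^2 - 66*m + 90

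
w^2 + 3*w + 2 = (w + 1)*(w + 2)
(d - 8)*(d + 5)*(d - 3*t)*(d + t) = d^4 - 2*d^3*t - 3*d^3 - 3*d^2*t^2 + 6*d^2*t - 40*d^2 + 9*d*t^2 + 80*d*t + 120*t^2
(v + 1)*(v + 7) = v^2 + 8*v + 7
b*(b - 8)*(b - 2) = b^3 - 10*b^2 + 16*b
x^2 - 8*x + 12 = (x - 6)*(x - 2)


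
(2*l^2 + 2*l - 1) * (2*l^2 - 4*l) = 4*l^4 - 4*l^3 - 10*l^2 + 4*l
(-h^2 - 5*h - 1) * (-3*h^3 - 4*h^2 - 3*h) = 3*h^5 + 19*h^4 + 26*h^3 + 19*h^2 + 3*h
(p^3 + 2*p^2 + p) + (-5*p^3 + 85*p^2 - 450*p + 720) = -4*p^3 + 87*p^2 - 449*p + 720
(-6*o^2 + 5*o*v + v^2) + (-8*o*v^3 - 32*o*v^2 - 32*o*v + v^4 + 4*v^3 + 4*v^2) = -6*o^2 - 8*o*v^3 - 32*o*v^2 - 27*o*v + v^4 + 4*v^3 + 5*v^2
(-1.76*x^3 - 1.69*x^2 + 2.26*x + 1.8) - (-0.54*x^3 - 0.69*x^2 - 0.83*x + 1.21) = -1.22*x^3 - 1.0*x^2 + 3.09*x + 0.59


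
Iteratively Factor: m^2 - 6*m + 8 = (m - 2)*(m - 4)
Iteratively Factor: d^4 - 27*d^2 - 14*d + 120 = (d + 3)*(d^3 - 3*d^2 - 18*d + 40) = (d - 2)*(d + 3)*(d^2 - d - 20) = (d - 2)*(d + 3)*(d + 4)*(d - 5)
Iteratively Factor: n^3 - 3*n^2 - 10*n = (n)*(n^2 - 3*n - 10) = n*(n + 2)*(n - 5)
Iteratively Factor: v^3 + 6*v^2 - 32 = (v - 2)*(v^2 + 8*v + 16) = (v - 2)*(v + 4)*(v + 4)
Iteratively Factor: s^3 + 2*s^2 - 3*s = (s + 3)*(s^2 - s) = s*(s + 3)*(s - 1)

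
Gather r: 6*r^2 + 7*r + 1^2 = 6*r^2 + 7*r + 1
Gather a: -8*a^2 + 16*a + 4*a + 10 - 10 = -8*a^2 + 20*a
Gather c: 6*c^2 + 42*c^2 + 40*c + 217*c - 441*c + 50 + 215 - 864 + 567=48*c^2 - 184*c - 32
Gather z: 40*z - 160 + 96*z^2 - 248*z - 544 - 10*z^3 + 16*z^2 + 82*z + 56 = -10*z^3 + 112*z^2 - 126*z - 648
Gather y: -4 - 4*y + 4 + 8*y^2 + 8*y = 8*y^2 + 4*y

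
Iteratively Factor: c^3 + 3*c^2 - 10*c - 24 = (c - 3)*(c^2 + 6*c + 8) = (c - 3)*(c + 4)*(c + 2)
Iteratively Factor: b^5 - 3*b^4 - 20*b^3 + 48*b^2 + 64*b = (b)*(b^4 - 3*b^3 - 20*b^2 + 48*b + 64) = b*(b + 4)*(b^3 - 7*b^2 + 8*b + 16) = b*(b - 4)*(b + 4)*(b^2 - 3*b - 4) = b*(b - 4)^2*(b + 4)*(b + 1)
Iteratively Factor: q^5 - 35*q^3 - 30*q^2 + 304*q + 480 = (q + 4)*(q^4 - 4*q^3 - 19*q^2 + 46*q + 120) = (q - 4)*(q + 4)*(q^3 - 19*q - 30) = (q - 4)*(q + 2)*(q + 4)*(q^2 - 2*q - 15) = (q - 4)*(q + 2)*(q + 3)*(q + 4)*(q - 5)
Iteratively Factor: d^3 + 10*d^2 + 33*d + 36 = (d + 3)*(d^2 + 7*d + 12) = (d + 3)^2*(d + 4)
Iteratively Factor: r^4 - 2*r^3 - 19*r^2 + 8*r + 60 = (r + 2)*(r^3 - 4*r^2 - 11*r + 30) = (r - 5)*(r + 2)*(r^2 + r - 6) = (r - 5)*(r - 2)*(r + 2)*(r + 3)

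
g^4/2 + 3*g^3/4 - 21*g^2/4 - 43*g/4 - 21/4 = (g/2 + 1/2)*(g - 7/2)*(g + 1)*(g + 3)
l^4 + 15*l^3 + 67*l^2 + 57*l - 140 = (l - 1)*(l + 4)*(l + 5)*(l + 7)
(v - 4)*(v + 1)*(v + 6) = v^3 + 3*v^2 - 22*v - 24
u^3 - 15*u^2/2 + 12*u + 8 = (u - 4)^2*(u + 1/2)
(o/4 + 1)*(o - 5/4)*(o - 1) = o^3/4 + 7*o^2/16 - 31*o/16 + 5/4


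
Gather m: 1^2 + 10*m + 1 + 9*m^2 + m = 9*m^2 + 11*m + 2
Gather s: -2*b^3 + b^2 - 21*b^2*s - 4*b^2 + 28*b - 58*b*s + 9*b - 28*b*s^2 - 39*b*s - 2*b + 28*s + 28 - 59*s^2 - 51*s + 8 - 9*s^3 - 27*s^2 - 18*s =-2*b^3 - 3*b^2 + 35*b - 9*s^3 + s^2*(-28*b - 86) + s*(-21*b^2 - 97*b - 41) + 36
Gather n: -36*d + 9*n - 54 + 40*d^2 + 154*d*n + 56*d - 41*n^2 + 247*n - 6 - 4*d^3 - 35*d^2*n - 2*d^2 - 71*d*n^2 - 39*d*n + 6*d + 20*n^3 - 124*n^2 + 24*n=-4*d^3 + 38*d^2 + 26*d + 20*n^3 + n^2*(-71*d - 165) + n*(-35*d^2 + 115*d + 280) - 60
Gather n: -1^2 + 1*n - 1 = n - 2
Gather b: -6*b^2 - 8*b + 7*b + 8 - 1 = -6*b^2 - b + 7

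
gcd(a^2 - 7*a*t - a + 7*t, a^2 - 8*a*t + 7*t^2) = -a + 7*t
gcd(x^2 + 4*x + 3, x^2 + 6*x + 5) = x + 1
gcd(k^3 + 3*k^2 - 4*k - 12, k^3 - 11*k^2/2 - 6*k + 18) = k + 2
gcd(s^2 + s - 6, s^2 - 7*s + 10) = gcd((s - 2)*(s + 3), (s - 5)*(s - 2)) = s - 2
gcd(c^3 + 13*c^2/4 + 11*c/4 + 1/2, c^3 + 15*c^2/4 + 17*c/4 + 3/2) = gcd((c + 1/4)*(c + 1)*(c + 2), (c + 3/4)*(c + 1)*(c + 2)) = c^2 + 3*c + 2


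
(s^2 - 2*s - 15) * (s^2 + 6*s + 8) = s^4 + 4*s^3 - 19*s^2 - 106*s - 120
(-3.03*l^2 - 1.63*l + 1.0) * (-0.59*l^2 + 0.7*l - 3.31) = 1.7877*l^4 - 1.1593*l^3 + 8.2983*l^2 + 6.0953*l - 3.31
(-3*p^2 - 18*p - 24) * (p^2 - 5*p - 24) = -3*p^4 - 3*p^3 + 138*p^2 + 552*p + 576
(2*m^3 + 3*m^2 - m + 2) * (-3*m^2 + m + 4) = -6*m^5 - 7*m^4 + 14*m^3 + 5*m^2 - 2*m + 8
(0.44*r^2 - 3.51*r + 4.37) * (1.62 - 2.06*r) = -0.9064*r^3 + 7.9434*r^2 - 14.6884*r + 7.0794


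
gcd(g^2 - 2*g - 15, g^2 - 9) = g + 3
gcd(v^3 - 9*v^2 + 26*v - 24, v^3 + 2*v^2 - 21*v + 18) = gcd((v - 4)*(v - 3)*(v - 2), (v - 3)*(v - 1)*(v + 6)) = v - 3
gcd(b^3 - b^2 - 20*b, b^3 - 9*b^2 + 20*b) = b^2 - 5*b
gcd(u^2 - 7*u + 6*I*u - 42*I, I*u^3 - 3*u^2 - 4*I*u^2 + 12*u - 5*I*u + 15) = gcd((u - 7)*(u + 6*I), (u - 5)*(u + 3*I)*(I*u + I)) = 1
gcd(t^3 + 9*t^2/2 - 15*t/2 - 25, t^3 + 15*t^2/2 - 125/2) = t^2 + 5*t/2 - 25/2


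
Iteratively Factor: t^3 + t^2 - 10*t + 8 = (t - 2)*(t^2 + 3*t - 4) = (t - 2)*(t - 1)*(t + 4)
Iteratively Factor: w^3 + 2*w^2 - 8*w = (w)*(w^2 + 2*w - 8) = w*(w - 2)*(w + 4)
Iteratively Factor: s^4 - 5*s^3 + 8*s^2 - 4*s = (s - 1)*(s^3 - 4*s^2 + 4*s) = s*(s - 1)*(s^2 - 4*s + 4) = s*(s - 2)*(s - 1)*(s - 2)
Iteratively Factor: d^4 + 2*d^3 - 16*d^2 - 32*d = (d + 4)*(d^3 - 2*d^2 - 8*d) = (d + 2)*(d + 4)*(d^2 - 4*d) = d*(d + 2)*(d + 4)*(d - 4)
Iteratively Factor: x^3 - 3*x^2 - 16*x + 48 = (x - 3)*(x^2 - 16) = (x - 3)*(x + 4)*(x - 4)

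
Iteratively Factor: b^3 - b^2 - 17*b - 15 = (b - 5)*(b^2 + 4*b + 3) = (b - 5)*(b + 3)*(b + 1)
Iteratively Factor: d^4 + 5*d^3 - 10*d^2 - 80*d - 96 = (d + 3)*(d^3 + 2*d^2 - 16*d - 32) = (d - 4)*(d + 3)*(d^2 + 6*d + 8) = (d - 4)*(d + 2)*(d + 3)*(d + 4)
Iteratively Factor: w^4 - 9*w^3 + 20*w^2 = (w - 5)*(w^3 - 4*w^2) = w*(w - 5)*(w^2 - 4*w) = w^2*(w - 5)*(w - 4)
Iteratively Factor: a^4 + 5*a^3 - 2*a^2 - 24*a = (a)*(a^3 + 5*a^2 - 2*a - 24) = a*(a + 3)*(a^2 + 2*a - 8) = a*(a - 2)*(a + 3)*(a + 4)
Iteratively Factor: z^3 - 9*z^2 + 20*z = (z - 5)*(z^2 - 4*z) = (z - 5)*(z - 4)*(z)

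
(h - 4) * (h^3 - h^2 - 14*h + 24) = h^4 - 5*h^3 - 10*h^2 + 80*h - 96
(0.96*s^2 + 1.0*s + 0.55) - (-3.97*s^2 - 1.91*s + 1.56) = 4.93*s^2 + 2.91*s - 1.01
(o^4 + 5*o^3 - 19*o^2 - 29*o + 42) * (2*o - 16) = 2*o^5 - 6*o^4 - 118*o^3 + 246*o^2 + 548*o - 672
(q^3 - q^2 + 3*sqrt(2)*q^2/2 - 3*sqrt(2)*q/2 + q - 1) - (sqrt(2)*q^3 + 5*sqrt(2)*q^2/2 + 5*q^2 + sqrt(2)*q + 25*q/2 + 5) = -sqrt(2)*q^3 + q^3 - 6*q^2 - sqrt(2)*q^2 - 23*q/2 - 5*sqrt(2)*q/2 - 6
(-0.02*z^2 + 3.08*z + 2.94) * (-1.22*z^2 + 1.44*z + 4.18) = 0.0244*z^4 - 3.7864*z^3 + 0.764800000000001*z^2 + 17.108*z + 12.2892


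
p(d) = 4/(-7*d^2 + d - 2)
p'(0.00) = -1.00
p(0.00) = -2.00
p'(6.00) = 0.01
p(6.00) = -0.02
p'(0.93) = 0.95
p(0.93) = -0.56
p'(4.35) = 0.01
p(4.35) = -0.03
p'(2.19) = 0.11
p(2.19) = -0.12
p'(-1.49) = -0.24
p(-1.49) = -0.21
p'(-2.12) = -0.10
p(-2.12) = -0.11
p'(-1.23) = -0.38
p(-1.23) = -0.29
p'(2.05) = 0.13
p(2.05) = -0.14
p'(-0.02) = -1.25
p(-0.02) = -1.98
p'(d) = 4*(14*d - 1)/(-7*d^2 + d - 2)^2 = 4*(14*d - 1)/(7*d^2 - d + 2)^2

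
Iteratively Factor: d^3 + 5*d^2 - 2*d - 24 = (d - 2)*(d^2 + 7*d + 12) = (d - 2)*(d + 4)*(d + 3)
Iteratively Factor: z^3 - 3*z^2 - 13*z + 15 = (z + 3)*(z^2 - 6*z + 5) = (z - 5)*(z + 3)*(z - 1)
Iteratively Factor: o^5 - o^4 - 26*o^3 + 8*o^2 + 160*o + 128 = (o + 4)*(o^4 - 5*o^3 - 6*o^2 + 32*o + 32) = (o + 2)*(o + 4)*(o^3 - 7*o^2 + 8*o + 16) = (o - 4)*(o + 2)*(o + 4)*(o^2 - 3*o - 4) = (o - 4)*(o + 1)*(o + 2)*(o + 4)*(o - 4)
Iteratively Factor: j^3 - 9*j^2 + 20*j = (j - 5)*(j^2 - 4*j) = j*(j - 5)*(j - 4)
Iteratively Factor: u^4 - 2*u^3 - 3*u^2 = (u + 1)*(u^3 - 3*u^2) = u*(u + 1)*(u^2 - 3*u) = u*(u - 3)*(u + 1)*(u)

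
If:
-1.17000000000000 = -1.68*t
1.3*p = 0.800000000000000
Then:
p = 0.62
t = 0.70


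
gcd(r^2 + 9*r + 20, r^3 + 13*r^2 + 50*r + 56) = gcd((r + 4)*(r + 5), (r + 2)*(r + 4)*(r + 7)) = r + 4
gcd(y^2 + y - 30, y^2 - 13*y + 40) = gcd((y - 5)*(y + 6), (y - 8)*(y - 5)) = y - 5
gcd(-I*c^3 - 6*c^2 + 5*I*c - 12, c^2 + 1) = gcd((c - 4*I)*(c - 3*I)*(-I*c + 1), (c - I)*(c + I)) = c + I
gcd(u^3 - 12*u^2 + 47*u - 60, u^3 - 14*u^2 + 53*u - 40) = u - 5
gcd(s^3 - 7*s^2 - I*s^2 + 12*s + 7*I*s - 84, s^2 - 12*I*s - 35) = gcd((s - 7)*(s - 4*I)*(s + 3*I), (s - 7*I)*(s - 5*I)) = 1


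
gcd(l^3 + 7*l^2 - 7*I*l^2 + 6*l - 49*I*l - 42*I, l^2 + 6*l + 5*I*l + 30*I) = l + 6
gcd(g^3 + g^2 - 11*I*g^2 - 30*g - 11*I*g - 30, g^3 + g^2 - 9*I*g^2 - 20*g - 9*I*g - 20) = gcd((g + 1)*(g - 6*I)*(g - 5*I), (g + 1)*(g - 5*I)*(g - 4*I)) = g^2 + g*(1 - 5*I) - 5*I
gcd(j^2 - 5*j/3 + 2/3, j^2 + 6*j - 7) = j - 1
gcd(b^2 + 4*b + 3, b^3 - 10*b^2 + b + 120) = b + 3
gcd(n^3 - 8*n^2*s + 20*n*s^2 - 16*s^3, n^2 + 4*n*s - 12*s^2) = -n + 2*s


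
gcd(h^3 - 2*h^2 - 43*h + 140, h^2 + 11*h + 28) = h + 7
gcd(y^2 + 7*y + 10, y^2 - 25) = y + 5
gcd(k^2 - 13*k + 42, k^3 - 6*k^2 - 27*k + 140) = k - 7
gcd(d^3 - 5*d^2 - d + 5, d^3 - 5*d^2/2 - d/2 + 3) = d + 1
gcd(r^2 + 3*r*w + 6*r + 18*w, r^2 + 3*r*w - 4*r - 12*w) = r + 3*w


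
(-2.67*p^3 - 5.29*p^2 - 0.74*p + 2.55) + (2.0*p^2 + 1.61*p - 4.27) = -2.67*p^3 - 3.29*p^2 + 0.87*p - 1.72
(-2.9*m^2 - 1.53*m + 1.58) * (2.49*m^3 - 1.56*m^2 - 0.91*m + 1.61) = -7.221*m^5 + 0.7143*m^4 + 8.96*m^3 - 5.7415*m^2 - 3.9011*m + 2.5438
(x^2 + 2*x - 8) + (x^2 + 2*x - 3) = 2*x^2 + 4*x - 11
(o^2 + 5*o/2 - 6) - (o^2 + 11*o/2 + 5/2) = -3*o - 17/2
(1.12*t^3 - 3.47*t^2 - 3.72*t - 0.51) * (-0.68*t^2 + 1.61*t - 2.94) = -0.7616*t^5 + 4.1628*t^4 - 6.3499*t^3 + 4.5594*t^2 + 10.1157*t + 1.4994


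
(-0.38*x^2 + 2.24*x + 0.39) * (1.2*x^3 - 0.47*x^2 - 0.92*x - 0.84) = -0.456*x^5 + 2.8666*x^4 - 0.2352*x^3 - 1.9249*x^2 - 2.2404*x - 0.3276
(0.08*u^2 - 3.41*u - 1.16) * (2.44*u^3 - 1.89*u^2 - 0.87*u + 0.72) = 0.1952*u^5 - 8.4716*u^4 + 3.5449*u^3 + 5.2167*u^2 - 1.446*u - 0.8352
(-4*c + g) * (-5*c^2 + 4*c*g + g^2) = 20*c^3 - 21*c^2*g + g^3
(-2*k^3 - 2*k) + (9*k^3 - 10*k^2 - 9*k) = 7*k^3 - 10*k^2 - 11*k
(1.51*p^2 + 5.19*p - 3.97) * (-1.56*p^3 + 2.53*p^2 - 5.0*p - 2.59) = -2.3556*p^5 - 4.2761*p^4 + 11.7739*p^3 - 39.905*p^2 + 6.4079*p + 10.2823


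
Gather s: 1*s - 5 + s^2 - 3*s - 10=s^2 - 2*s - 15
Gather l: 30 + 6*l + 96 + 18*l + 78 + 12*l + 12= 36*l + 216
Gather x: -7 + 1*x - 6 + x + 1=2*x - 12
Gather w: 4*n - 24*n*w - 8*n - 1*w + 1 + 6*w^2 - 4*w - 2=-4*n + 6*w^2 + w*(-24*n - 5) - 1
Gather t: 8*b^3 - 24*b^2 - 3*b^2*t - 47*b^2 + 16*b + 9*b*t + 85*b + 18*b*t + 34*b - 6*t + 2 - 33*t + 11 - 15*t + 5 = 8*b^3 - 71*b^2 + 135*b + t*(-3*b^2 + 27*b - 54) + 18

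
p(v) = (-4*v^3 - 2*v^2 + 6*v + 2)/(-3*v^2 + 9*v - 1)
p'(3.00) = -840.00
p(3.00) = 106.00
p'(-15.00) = 1.30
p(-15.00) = -15.98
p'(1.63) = -5.95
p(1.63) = -1.90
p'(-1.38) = 0.57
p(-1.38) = -0.02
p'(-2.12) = 0.82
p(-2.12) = -0.55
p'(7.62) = 0.83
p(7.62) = 17.24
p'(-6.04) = 1.18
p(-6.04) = -4.70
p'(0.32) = -8.04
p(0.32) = 2.28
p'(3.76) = -13.35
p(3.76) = 22.60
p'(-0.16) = -4.10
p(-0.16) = -0.40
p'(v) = (6*v - 9)*(-4*v^3 - 2*v^2 + 6*v + 2)/(-3*v^2 + 9*v - 1)^2 + (-12*v^2 - 4*v + 6)/(-3*v^2 + 9*v - 1)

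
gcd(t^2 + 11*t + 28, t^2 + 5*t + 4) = t + 4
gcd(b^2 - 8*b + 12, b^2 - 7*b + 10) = b - 2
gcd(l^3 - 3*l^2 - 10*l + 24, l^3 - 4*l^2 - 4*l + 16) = l^2 - 6*l + 8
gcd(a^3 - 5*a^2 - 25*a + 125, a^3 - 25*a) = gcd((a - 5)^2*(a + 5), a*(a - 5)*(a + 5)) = a^2 - 25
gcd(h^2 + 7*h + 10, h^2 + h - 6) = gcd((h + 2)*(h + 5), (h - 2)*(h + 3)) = 1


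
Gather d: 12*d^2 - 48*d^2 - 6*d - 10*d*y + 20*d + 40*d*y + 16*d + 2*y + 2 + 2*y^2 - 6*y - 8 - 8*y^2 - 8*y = -36*d^2 + d*(30*y + 30) - 6*y^2 - 12*y - 6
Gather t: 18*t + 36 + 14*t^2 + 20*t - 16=14*t^2 + 38*t + 20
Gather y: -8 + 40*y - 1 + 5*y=45*y - 9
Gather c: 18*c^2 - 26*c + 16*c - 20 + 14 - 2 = 18*c^2 - 10*c - 8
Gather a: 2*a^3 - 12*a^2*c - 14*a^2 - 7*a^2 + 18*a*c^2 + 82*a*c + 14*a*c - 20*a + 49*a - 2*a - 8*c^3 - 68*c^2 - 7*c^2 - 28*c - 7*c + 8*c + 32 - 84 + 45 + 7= 2*a^3 + a^2*(-12*c - 21) + a*(18*c^2 + 96*c + 27) - 8*c^3 - 75*c^2 - 27*c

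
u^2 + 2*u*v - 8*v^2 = (u - 2*v)*(u + 4*v)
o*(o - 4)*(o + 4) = o^3 - 16*o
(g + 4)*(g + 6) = g^2 + 10*g + 24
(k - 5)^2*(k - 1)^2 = k^4 - 12*k^3 + 46*k^2 - 60*k + 25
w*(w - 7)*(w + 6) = w^3 - w^2 - 42*w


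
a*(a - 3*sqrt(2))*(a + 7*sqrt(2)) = a^3 + 4*sqrt(2)*a^2 - 42*a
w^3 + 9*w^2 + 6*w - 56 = (w - 2)*(w + 4)*(w + 7)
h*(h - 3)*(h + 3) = h^3 - 9*h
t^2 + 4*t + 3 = (t + 1)*(t + 3)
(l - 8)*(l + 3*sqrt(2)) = l^2 - 8*l + 3*sqrt(2)*l - 24*sqrt(2)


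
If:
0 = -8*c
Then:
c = 0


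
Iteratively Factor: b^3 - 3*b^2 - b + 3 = (b - 1)*(b^2 - 2*b - 3) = (b - 1)*(b + 1)*(b - 3)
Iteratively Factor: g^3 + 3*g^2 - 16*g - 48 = (g + 4)*(g^2 - g - 12) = (g + 3)*(g + 4)*(g - 4)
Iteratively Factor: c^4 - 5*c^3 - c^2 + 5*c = (c - 5)*(c^3 - c) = c*(c - 5)*(c^2 - 1) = c*(c - 5)*(c - 1)*(c + 1)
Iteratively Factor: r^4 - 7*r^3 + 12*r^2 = (r)*(r^3 - 7*r^2 + 12*r) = r*(r - 4)*(r^2 - 3*r) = r*(r - 4)*(r - 3)*(r)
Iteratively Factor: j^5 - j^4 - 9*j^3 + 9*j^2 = (j - 1)*(j^4 - 9*j^2) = j*(j - 1)*(j^3 - 9*j) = j*(j - 1)*(j + 3)*(j^2 - 3*j) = j^2*(j - 1)*(j + 3)*(j - 3)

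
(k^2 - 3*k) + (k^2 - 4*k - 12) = 2*k^2 - 7*k - 12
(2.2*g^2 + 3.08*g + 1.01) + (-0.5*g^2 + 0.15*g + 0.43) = 1.7*g^2 + 3.23*g + 1.44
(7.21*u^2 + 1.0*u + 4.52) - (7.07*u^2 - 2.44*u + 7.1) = 0.14*u^2 + 3.44*u - 2.58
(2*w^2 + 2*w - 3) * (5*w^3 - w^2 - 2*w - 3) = 10*w^5 + 8*w^4 - 21*w^3 - 7*w^2 + 9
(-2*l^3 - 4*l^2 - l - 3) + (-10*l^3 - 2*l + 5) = -12*l^3 - 4*l^2 - 3*l + 2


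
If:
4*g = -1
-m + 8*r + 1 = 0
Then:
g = -1/4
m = 8*r + 1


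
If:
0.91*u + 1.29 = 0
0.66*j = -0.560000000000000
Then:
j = -0.85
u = -1.42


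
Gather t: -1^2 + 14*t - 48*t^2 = -48*t^2 + 14*t - 1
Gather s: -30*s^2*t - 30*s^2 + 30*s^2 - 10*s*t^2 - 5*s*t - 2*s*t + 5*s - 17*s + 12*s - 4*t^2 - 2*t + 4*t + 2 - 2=-30*s^2*t + s*(-10*t^2 - 7*t) - 4*t^2 + 2*t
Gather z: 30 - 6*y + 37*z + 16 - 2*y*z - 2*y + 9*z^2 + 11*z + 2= -8*y + 9*z^2 + z*(48 - 2*y) + 48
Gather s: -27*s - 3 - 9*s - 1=-36*s - 4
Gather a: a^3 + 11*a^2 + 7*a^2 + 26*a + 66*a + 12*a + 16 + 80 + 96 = a^3 + 18*a^2 + 104*a + 192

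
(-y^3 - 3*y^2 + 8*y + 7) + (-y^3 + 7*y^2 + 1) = -2*y^3 + 4*y^2 + 8*y + 8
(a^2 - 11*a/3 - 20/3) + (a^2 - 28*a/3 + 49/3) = 2*a^2 - 13*a + 29/3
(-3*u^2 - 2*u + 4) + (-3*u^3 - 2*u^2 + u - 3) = -3*u^3 - 5*u^2 - u + 1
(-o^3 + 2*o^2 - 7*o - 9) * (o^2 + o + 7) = -o^5 + o^4 - 12*o^3 - 2*o^2 - 58*o - 63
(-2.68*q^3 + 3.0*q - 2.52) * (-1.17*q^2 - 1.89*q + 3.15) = 3.1356*q^5 + 5.0652*q^4 - 11.952*q^3 - 2.7216*q^2 + 14.2128*q - 7.938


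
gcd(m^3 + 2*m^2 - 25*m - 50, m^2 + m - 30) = m - 5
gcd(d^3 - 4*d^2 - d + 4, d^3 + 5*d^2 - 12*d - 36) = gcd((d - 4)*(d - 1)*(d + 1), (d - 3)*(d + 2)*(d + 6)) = 1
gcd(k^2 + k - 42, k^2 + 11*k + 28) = k + 7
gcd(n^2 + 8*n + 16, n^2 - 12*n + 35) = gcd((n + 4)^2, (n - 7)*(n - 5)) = 1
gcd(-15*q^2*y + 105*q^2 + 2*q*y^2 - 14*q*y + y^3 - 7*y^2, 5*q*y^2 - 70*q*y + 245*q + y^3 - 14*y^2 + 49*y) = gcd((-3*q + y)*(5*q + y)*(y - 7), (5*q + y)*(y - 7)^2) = 5*q*y - 35*q + y^2 - 7*y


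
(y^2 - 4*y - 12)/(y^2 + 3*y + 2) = (y - 6)/(y + 1)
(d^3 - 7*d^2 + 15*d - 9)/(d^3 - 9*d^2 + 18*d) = (d^2 - 4*d + 3)/(d*(d - 6))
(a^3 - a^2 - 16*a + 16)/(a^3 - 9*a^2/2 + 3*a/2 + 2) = 2*(a + 4)/(2*a + 1)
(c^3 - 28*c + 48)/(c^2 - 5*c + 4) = (c^2 + 4*c - 12)/(c - 1)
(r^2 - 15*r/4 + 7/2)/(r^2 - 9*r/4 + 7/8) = 2*(r - 2)/(2*r - 1)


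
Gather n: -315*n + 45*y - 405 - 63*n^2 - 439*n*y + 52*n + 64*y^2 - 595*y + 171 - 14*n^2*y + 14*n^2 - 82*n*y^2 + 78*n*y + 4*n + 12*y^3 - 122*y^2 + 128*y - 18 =n^2*(-14*y - 49) + n*(-82*y^2 - 361*y - 259) + 12*y^3 - 58*y^2 - 422*y - 252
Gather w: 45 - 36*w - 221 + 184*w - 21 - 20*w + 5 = 128*w - 192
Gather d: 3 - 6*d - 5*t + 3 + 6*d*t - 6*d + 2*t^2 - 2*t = d*(6*t - 12) + 2*t^2 - 7*t + 6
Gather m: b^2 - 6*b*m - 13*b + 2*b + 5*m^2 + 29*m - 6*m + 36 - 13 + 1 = b^2 - 11*b + 5*m^2 + m*(23 - 6*b) + 24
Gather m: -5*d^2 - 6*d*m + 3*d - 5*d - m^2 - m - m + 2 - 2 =-5*d^2 - 2*d - m^2 + m*(-6*d - 2)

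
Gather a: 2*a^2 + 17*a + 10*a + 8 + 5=2*a^2 + 27*a + 13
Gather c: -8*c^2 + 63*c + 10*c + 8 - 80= -8*c^2 + 73*c - 72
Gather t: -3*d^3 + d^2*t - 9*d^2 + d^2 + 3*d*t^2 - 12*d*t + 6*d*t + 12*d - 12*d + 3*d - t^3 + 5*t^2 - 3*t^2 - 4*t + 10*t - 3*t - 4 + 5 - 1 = -3*d^3 - 8*d^2 + 3*d - t^3 + t^2*(3*d + 2) + t*(d^2 - 6*d + 3)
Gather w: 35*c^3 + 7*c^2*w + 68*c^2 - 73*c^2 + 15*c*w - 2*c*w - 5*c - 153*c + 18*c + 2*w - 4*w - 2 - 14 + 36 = 35*c^3 - 5*c^2 - 140*c + w*(7*c^2 + 13*c - 2) + 20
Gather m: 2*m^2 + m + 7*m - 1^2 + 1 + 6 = 2*m^2 + 8*m + 6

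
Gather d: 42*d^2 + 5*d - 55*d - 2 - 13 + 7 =42*d^2 - 50*d - 8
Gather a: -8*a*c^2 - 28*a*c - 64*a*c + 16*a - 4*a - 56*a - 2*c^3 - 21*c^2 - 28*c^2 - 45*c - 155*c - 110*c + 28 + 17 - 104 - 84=a*(-8*c^2 - 92*c - 44) - 2*c^3 - 49*c^2 - 310*c - 143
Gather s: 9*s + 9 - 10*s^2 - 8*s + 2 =-10*s^2 + s + 11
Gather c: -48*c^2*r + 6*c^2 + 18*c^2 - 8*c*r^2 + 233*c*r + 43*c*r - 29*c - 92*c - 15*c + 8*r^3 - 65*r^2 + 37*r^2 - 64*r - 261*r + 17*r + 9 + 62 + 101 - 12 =c^2*(24 - 48*r) + c*(-8*r^2 + 276*r - 136) + 8*r^3 - 28*r^2 - 308*r + 160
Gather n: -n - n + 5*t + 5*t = -2*n + 10*t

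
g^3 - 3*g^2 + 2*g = g*(g - 2)*(g - 1)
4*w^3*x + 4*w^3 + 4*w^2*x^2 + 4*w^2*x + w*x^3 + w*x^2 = (2*w + x)^2*(w*x + w)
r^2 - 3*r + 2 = (r - 2)*(r - 1)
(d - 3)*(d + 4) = d^2 + d - 12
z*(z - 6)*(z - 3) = z^3 - 9*z^2 + 18*z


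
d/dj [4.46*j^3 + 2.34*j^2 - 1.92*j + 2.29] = 13.38*j^2 + 4.68*j - 1.92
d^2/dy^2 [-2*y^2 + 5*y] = -4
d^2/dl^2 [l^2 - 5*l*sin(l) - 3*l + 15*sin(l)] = 5*l*sin(l) - 15*sin(l) - 10*cos(l) + 2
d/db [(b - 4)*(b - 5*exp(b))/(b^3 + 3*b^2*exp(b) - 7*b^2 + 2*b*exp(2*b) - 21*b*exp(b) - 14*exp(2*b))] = ((b - 4)*(b - 5*exp(b))*(-3*b^2*exp(b) - 3*b^2 - 4*b*exp(2*b) + 15*b*exp(b) + 14*b + 26*exp(2*b) + 21*exp(b)) + (b - (b - 4)*(5*exp(b) - 1) - 5*exp(b))*(b^3 + 3*b^2*exp(b) - 7*b^2 + 2*b*exp(2*b) - 21*b*exp(b) - 14*exp(2*b)))/(b^3 + 3*b^2*exp(b) - 7*b^2 + 2*b*exp(2*b) - 21*b*exp(b) - 14*exp(2*b))^2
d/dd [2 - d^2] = -2*d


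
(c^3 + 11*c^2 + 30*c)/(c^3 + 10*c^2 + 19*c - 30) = c/(c - 1)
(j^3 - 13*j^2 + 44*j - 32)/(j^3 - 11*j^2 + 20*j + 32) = (j - 1)/(j + 1)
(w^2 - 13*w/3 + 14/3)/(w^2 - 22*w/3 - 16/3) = (-3*w^2 + 13*w - 14)/(-3*w^2 + 22*w + 16)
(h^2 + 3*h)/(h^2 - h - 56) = h*(h + 3)/(h^2 - h - 56)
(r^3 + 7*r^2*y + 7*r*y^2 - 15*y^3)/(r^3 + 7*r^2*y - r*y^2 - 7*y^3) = (r^2 + 8*r*y + 15*y^2)/(r^2 + 8*r*y + 7*y^2)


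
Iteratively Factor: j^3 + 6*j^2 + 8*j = (j + 4)*(j^2 + 2*j) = (j + 2)*(j + 4)*(j)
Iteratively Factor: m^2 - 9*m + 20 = (m - 5)*(m - 4)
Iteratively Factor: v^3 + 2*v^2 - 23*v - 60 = (v - 5)*(v^2 + 7*v + 12) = (v - 5)*(v + 4)*(v + 3)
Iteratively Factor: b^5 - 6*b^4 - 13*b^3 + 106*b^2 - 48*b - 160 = (b - 2)*(b^4 - 4*b^3 - 21*b^2 + 64*b + 80) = (b - 4)*(b - 2)*(b^3 - 21*b - 20) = (b - 4)*(b - 2)*(b + 4)*(b^2 - 4*b - 5) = (b - 5)*(b - 4)*(b - 2)*(b + 4)*(b + 1)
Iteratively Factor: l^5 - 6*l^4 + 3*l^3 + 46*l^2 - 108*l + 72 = (l + 3)*(l^4 - 9*l^3 + 30*l^2 - 44*l + 24) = (l - 2)*(l + 3)*(l^3 - 7*l^2 + 16*l - 12) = (l - 2)^2*(l + 3)*(l^2 - 5*l + 6) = (l - 3)*(l - 2)^2*(l + 3)*(l - 2)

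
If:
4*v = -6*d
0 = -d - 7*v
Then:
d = 0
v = 0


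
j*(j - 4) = j^2 - 4*j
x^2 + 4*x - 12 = (x - 2)*(x + 6)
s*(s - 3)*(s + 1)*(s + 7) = s^4 + 5*s^3 - 17*s^2 - 21*s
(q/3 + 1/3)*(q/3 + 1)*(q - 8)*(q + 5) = q^4/9 + q^3/9 - 49*q^2/9 - 169*q/9 - 40/3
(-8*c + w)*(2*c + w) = -16*c^2 - 6*c*w + w^2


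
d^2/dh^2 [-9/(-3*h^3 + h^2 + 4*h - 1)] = 18*((1 - 9*h)*(3*h^3 - h^2 - 4*h + 1) + (-9*h^2 + 2*h + 4)^2)/(3*h^3 - h^2 - 4*h + 1)^3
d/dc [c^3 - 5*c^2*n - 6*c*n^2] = 3*c^2 - 10*c*n - 6*n^2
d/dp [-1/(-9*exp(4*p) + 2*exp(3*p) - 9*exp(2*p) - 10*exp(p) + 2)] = (-36*exp(3*p) + 6*exp(2*p) - 18*exp(p) - 10)*exp(p)/(9*exp(4*p) - 2*exp(3*p) + 9*exp(2*p) + 10*exp(p) - 2)^2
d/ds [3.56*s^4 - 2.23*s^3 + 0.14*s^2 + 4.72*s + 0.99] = 14.24*s^3 - 6.69*s^2 + 0.28*s + 4.72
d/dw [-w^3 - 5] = -3*w^2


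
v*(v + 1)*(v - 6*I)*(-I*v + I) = -I*v^4 - 6*v^3 + I*v^2 + 6*v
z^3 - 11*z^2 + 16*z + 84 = (z - 7)*(z - 6)*(z + 2)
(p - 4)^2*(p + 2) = p^3 - 6*p^2 + 32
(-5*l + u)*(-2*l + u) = 10*l^2 - 7*l*u + u^2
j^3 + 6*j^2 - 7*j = j*(j - 1)*(j + 7)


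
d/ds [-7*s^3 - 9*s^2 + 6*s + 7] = -21*s^2 - 18*s + 6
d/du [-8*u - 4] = -8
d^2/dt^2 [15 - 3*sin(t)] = 3*sin(t)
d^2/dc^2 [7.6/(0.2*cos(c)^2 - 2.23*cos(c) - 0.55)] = (1.216*(1 - cos(c)^2)^2 - 10.1688*cos(c)^3 + 41.74604*cos(c)^2 + 11.0162*cos(c) - 78.47608)/(-0.2*cos(c)^2 + 2.23*cos(c) + 0.55)^3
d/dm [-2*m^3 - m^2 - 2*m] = -6*m^2 - 2*m - 2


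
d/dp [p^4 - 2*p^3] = p^2*(4*p - 6)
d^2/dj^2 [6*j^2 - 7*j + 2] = 12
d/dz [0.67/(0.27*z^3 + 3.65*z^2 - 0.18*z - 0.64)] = (-0.5427*z^2 - 4.891*z + 0.1206)/(0.27*z^3 + 3.65*z^2 - 0.18*z - 0.64)^2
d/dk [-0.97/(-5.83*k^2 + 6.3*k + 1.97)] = (6.111 - 11.3102*k)/(-5.83*k^2 + 6.3*k + 1.97)^2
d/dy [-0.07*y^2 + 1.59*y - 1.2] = 1.59 - 0.14*y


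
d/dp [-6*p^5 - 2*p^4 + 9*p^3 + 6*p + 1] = -30*p^4 - 8*p^3 + 27*p^2 + 6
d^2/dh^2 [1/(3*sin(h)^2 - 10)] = 6*(-6*sin(h)^4 - 11*sin(h)^2 + 10)/(3*sin(h)^2 - 10)^3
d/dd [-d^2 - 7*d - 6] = -2*d - 7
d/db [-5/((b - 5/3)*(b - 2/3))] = 135*(6*b - 7)/((3*b - 5)^2*(3*b - 2)^2)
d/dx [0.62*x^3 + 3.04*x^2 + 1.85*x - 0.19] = 1.86*x^2 + 6.08*x + 1.85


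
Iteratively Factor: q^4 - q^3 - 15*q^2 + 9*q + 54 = (q - 3)*(q^3 + 2*q^2 - 9*q - 18) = (q - 3)*(q + 2)*(q^2 - 9) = (q - 3)^2*(q + 2)*(q + 3)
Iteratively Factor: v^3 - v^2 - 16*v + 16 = (v - 1)*(v^2 - 16) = (v - 1)*(v + 4)*(v - 4)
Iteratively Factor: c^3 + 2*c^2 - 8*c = (c + 4)*(c^2 - 2*c) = c*(c + 4)*(c - 2)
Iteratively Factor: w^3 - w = (w - 1)*(w^2 + w) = (w - 1)*(w + 1)*(w)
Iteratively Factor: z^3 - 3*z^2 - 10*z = (z)*(z^2 - 3*z - 10) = z*(z + 2)*(z - 5)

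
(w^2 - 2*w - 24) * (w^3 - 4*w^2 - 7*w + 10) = w^5 - 6*w^4 - 23*w^3 + 120*w^2 + 148*w - 240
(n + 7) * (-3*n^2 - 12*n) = -3*n^3 - 33*n^2 - 84*n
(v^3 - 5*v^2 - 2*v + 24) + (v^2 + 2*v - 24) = v^3 - 4*v^2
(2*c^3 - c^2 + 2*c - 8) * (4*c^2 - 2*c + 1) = 8*c^5 - 8*c^4 + 12*c^3 - 37*c^2 + 18*c - 8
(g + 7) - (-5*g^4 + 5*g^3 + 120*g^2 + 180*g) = 5*g^4 - 5*g^3 - 120*g^2 - 179*g + 7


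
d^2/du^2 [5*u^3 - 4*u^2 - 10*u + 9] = 30*u - 8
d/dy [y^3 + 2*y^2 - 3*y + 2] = 3*y^2 + 4*y - 3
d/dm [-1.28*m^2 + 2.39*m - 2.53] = 2.39 - 2.56*m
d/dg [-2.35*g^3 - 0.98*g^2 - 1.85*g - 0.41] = -7.05*g^2 - 1.96*g - 1.85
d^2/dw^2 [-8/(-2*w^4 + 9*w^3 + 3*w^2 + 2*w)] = 16*(3*w*(-4*w^2 + 9*w + 1)*(-2*w^3 + 9*w^2 + 3*w + 2) - (-8*w^3 + 27*w^2 + 6*w + 2)^2)/(w^3*(-2*w^3 + 9*w^2 + 3*w + 2)^3)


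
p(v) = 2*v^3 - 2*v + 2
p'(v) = 6*v^2 - 2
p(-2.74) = -33.66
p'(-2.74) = 43.05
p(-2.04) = -10.90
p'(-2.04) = 22.97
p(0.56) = 1.23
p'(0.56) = -0.12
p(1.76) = 9.38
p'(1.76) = 16.59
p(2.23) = 19.72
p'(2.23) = 27.84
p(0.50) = 1.25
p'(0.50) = -0.50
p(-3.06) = -49.19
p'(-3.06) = 54.18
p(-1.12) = 1.43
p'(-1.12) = 5.53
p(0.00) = 2.00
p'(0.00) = -2.00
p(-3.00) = -46.00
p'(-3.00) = 52.00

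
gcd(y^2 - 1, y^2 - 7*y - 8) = y + 1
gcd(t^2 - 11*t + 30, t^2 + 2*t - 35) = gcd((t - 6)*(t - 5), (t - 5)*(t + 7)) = t - 5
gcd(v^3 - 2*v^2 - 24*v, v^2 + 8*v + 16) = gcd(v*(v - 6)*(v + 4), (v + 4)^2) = v + 4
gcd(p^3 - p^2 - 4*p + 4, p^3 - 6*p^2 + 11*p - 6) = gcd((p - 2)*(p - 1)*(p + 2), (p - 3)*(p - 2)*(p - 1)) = p^2 - 3*p + 2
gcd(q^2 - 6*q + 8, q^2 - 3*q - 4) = q - 4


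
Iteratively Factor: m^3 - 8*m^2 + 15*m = (m - 3)*(m^2 - 5*m) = (m - 5)*(m - 3)*(m)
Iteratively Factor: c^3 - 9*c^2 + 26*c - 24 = (c - 4)*(c^2 - 5*c + 6) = (c - 4)*(c - 2)*(c - 3)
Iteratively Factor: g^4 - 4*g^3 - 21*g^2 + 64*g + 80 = (g + 1)*(g^3 - 5*g^2 - 16*g + 80) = (g - 4)*(g + 1)*(g^2 - g - 20) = (g - 5)*(g - 4)*(g + 1)*(g + 4)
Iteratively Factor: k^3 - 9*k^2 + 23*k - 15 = (k - 1)*(k^2 - 8*k + 15) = (k - 5)*(k - 1)*(k - 3)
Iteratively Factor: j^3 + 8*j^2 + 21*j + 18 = (j + 3)*(j^2 + 5*j + 6) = (j + 3)^2*(j + 2)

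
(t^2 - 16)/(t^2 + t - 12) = (t - 4)/(t - 3)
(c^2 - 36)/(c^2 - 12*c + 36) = (c + 6)/(c - 6)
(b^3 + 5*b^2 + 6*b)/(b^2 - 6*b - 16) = b*(b + 3)/(b - 8)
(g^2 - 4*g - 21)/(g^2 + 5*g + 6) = (g - 7)/(g + 2)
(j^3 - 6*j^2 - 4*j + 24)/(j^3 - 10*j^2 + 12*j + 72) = (j - 2)/(j - 6)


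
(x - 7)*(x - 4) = x^2 - 11*x + 28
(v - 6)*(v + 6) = v^2 - 36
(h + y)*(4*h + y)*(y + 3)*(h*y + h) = 4*h^3*y^2 + 16*h^3*y + 12*h^3 + 5*h^2*y^3 + 20*h^2*y^2 + 15*h^2*y + h*y^4 + 4*h*y^3 + 3*h*y^2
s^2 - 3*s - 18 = (s - 6)*(s + 3)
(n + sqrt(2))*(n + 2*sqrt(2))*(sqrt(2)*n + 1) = sqrt(2)*n^3 + 7*n^2 + 7*sqrt(2)*n + 4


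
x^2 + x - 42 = (x - 6)*(x + 7)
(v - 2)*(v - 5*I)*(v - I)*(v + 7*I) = v^4 - 2*v^3 + I*v^3 + 37*v^2 - 2*I*v^2 - 74*v - 35*I*v + 70*I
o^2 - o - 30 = (o - 6)*(o + 5)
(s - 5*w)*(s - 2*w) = s^2 - 7*s*w + 10*w^2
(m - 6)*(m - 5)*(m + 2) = m^3 - 9*m^2 + 8*m + 60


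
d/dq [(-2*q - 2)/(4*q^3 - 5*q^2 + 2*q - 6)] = 2*(8*q^3 + 7*q^2 - 10*q + 8)/(16*q^6 - 40*q^5 + 41*q^4 - 68*q^3 + 64*q^2 - 24*q + 36)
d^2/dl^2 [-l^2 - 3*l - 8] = -2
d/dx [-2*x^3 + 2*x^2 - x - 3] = -6*x^2 + 4*x - 1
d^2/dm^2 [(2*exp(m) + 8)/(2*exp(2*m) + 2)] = (exp(4*m) + 16*exp(3*m) - 6*exp(2*m) - 16*exp(m) + 1)*exp(m)/(exp(6*m) + 3*exp(4*m) + 3*exp(2*m) + 1)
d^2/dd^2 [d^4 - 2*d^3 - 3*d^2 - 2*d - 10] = 12*d^2 - 12*d - 6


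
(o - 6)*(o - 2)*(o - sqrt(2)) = o^3 - 8*o^2 - sqrt(2)*o^2 + 8*sqrt(2)*o + 12*o - 12*sqrt(2)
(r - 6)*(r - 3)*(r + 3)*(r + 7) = r^4 + r^3 - 51*r^2 - 9*r + 378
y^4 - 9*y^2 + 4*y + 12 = (y - 2)^2*(y + 1)*(y + 3)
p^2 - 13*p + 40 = (p - 8)*(p - 5)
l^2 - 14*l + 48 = (l - 8)*(l - 6)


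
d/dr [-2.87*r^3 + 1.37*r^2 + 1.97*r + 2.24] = -8.61*r^2 + 2.74*r + 1.97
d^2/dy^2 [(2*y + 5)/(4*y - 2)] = 24/(2*y - 1)^3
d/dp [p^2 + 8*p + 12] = 2*p + 8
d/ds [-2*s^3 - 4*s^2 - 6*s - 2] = -6*s^2 - 8*s - 6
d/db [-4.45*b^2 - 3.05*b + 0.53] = -8.9*b - 3.05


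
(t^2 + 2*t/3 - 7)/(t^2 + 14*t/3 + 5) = (3*t - 7)/(3*t + 5)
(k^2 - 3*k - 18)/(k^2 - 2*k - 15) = (k - 6)/(k - 5)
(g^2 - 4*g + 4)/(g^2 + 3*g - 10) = (g - 2)/(g + 5)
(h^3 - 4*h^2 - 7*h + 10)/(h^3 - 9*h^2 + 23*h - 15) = (h + 2)/(h - 3)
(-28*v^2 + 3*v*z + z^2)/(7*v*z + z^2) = (-4*v + z)/z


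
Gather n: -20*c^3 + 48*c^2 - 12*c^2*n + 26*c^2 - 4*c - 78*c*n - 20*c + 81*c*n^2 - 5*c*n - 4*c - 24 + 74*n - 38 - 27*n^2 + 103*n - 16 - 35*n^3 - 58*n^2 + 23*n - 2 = -20*c^3 + 74*c^2 - 28*c - 35*n^3 + n^2*(81*c - 85) + n*(-12*c^2 - 83*c + 200) - 80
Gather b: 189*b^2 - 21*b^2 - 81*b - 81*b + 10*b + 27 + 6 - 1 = 168*b^2 - 152*b + 32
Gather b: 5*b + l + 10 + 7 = 5*b + l + 17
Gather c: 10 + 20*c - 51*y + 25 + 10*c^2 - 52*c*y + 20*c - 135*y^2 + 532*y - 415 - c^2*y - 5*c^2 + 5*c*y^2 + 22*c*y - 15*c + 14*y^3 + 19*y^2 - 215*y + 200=c^2*(5 - y) + c*(5*y^2 - 30*y + 25) + 14*y^3 - 116*y^2 + 266*y - 180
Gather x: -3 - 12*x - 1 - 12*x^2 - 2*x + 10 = -12*x^2 - 14*x + 6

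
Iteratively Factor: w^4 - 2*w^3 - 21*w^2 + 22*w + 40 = (w - 2)*(w^3 - 21*w - 20) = (w - 5)*(w - 2)*(w^2 + 5*w + 4) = (w - 5)*(w - 2)*(w + 1)*(w + 4)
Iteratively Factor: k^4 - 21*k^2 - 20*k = (k)*(k^3 - 21*k - 20) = k*(k + 1)*(k^2 - k - 20) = k*(k + 1)*(k + 4)*(k - 5)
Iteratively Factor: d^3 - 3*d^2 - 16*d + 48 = (d + 4)*(d^2 - 7*d + 12) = (d - 4)*(d + 4)*(d - 3)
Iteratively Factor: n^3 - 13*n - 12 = (n + 1)*(n^2 - n - 12) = (n + 1)*(n + 3)*(n - 4)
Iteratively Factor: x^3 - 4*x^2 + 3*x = (x)*(x^2 - 4*x + 3) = x*(x - 3)*(x - 1)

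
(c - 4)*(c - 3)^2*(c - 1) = c^4 - 11*c^3 + 43*c^2 - 69*c + 36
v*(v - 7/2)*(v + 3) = v^3 - v^2/2 - 21*v/2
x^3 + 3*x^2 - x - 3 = (x - 1)*(x + 1)*(x + 3)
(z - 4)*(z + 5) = z^2 + z - 20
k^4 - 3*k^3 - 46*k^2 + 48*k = k*(k - 8)*(k - 1)*(k + 6)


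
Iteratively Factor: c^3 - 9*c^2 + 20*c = (c - 4)*(c^2 - 5*c) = c*(c - 4)*(c - 5)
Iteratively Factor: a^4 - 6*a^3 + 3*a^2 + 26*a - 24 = (a - 3)*(a^3 - 3*a^2 - 6*a + 8) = (a - 3)*(a - 1)*(a^2 - 2*a - 8) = (a - 3)*(a - 1)*(a + 2)*(a - 4)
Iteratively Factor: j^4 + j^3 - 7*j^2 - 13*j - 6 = (j + 1)*(j^3 - 7*j - 6) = (j - 3)*(j + 1)*(j^2 + 3*j + 2) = (j - 3)*(j + 1)*(j + 2)*(j + 1)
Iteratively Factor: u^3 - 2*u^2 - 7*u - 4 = (u - 4)*(u^2 + 2*u + 1) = (u - 4)*(u + 1)*(u + 1)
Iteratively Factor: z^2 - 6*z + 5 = (z - 1)*(z - 5)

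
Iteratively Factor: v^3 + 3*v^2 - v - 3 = (v + 1)*(v^2 + 2*v - 3) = (v - 1)*(v + 1)*(v + 3)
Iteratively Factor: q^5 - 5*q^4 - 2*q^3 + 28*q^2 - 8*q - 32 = (q - 2)*(q^4 - 3*q^3 - 8*q^2 + 12*q + 16) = (q - 4)*(q - 2)*(q^3 + q^2 - 4*q - 4) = (q - 4)*(q - 2)*(q + 1)*(q^2 - 4) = (q - 4)*(q - 2)^2*(q + 1)*(q + 2)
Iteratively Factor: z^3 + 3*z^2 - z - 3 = (z + 3)*(z^2 - 1) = (z - 1)*(z + 3)*(z + 1)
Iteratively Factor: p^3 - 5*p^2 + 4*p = (p - 1)*(p^2 - 4*p) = (p - 4)*(p - 1)*(p)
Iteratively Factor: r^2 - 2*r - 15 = (r - 5)*(r + 3)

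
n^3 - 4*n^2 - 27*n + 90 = (n - 6)*(n - 3)*(n + 5)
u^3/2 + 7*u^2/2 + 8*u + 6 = (u/2 + 1)*(u + 2)*(u + 3)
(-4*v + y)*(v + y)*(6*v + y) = -24*v^3 - 22*v^2*y + 3*v*y^2 + y^3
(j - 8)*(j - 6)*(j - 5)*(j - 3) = j^4 - 22*j^3 + 175*j^2 - 594*j + 720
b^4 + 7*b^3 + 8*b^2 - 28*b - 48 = (b - 2)*(b + 2)*(b + 3)*(b + 4)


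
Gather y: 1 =1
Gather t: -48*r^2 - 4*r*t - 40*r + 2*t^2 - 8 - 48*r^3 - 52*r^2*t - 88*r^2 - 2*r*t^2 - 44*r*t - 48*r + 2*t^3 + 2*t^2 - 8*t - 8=-48*r^3 - 136*r^2 - 88*r + 2*t^3 + t^2*(4 - 2*r) + t*(-52*r^2 - 48*r - 8) - 16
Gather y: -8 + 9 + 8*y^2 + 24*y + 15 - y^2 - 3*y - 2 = 7*y^2 + 21*y + 14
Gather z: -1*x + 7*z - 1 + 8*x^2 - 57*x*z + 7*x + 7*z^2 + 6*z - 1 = 8*x^2 + 6*x + 7*z^2 + z*(13 - 57*x) - 2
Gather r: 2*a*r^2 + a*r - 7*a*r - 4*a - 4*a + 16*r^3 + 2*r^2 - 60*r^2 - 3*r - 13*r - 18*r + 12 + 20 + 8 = -8*a + 16*r^3 + r^2*(2*a - 58) + r*(-6*a - 34) + 40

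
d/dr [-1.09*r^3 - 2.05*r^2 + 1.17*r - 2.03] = -3.27*r^2 - 4.1*r + 1.17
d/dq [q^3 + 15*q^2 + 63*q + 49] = 3*q^2 + 30*q + 63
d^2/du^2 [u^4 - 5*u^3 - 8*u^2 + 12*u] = 12*u^2 - 30*u - 16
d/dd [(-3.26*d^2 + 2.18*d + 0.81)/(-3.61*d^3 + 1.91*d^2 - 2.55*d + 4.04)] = (-11.7686*d^4 + 15.7396*d^3 + 12.9215*d^2 - 29.435*d + 10.8727)/(13.0321*d^6 - 13.7902*d^5 + 22.0591*d^4 - 38.9098*d^3 + 21.9353*d^2 - 20.604*d + 16.3216)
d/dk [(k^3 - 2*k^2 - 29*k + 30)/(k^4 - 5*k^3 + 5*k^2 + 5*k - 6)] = (-k^4 + 2*k^3 + 87*k^2 - 228*k + 24)/(k^6 - 8*k^5 + 18*k^4 + 4*k^3 - 47*k^2 + 12*k + 36)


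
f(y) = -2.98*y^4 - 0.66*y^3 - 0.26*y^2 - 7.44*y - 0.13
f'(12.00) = -20896.56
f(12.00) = -63060.61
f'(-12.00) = 20311.44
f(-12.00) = -60601.09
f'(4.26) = -967.11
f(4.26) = -1068.99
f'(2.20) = -145.09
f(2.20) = -94.59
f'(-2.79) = 237.47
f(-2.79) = -147.63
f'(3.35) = -479.54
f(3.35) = -428.10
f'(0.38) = -8.58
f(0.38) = -3.09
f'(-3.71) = 575.93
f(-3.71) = -506.97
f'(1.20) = -31.51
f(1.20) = -16.75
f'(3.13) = -393.98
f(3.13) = -332.22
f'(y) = -11.92*y^3 - 1.98*y^2 - 0.52*y - 7.44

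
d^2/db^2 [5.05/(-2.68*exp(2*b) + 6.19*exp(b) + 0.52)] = (5.05*(5.36*exp(b) - 6.19)*(10.72*exp(b) - 12.38)*exp(b) + (54.136*exp(b) - 31.2595)*(-2.68*exp(2*b) + 6.19*exp(b) + 0.52))*exp(b)/(-2.68*exp(2*b) + 6.19*exp(b) + 0.52)^3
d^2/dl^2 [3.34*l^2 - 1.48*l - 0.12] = 6.68000000000000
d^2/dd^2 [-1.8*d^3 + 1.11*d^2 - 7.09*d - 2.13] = 2.22 - 10.8*d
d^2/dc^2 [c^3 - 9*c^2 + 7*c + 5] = 6*c - 18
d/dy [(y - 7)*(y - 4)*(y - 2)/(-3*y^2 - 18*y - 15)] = (-y^4 - 12*y^3 + 113*y^2 + 18*y - 586)/(3*(y^4 + 12*y^3 + 46*y^2 + 60*y + 25))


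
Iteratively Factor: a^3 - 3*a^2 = (a)*(a^2 - 3*a) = a^2*(a - 3)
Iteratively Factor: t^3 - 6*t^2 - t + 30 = (t - 3)*(t^2 - 3*t - 10) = (t - 3)*(t + 2)*(t - 5)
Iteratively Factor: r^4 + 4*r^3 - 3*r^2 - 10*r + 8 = (r - 1)*(r^3 + 5*r^2 + 2*r - 8) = (r - 1)^2*(r^2 + 6*r + 8) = (r - 1)^2*(r + 4)*(r + 2)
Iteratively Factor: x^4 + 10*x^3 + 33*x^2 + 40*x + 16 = (x + 1)*(x^3 + 9*x^2 + 24*x + 16) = (x + 1)^2*(x^2 + 8*x + 16) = (x + 1)^2*(x + 4)*(x + 4)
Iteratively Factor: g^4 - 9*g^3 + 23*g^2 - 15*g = (g - 3)*(g^3 - 6*g^2 + 5*g) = g*(g - 3)*(g^2 - 6*g + 5) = g*(g - 5)*(g - 3)*(g - 1)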